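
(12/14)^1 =0.86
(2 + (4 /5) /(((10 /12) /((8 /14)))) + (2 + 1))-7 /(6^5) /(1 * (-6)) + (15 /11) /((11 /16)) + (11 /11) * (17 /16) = 8491047421 /987940800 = 8.59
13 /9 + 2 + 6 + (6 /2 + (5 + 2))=175 /9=19.44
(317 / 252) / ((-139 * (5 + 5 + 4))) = -317 / 490392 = -0.00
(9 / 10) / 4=9 / 40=0.22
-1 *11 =-11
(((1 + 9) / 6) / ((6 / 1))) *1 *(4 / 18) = 5 / 81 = 0.06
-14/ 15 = -0.93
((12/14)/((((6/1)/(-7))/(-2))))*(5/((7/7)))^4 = 1250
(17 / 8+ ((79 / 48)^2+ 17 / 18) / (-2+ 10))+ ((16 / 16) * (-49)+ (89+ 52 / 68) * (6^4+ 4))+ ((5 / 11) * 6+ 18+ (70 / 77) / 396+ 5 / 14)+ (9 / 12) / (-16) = 30964159637951 / 265402368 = 116668.74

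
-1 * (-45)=45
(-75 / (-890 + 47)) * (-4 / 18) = -50 / 2529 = -0.02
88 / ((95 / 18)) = 1584 / 95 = 16.67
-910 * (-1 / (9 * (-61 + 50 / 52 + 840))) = 3380 / 26073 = 0.13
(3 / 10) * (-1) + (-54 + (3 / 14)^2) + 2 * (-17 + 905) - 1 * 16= 1671631 / 980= 1705.75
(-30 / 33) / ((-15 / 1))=2 / 33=0.06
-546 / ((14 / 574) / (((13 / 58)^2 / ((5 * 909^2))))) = -630539 / 2316341070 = -0.00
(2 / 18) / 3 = 1 / 27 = 0.04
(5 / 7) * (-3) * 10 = -150 / 7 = -21.43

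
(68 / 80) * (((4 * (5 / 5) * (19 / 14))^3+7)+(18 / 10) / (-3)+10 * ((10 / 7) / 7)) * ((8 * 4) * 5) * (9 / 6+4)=216049328 / 1715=125976.28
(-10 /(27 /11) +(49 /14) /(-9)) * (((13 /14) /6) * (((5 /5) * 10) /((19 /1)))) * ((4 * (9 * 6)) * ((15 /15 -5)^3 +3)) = 1911130 /399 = 4789.80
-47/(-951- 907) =47/1858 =0.03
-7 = -7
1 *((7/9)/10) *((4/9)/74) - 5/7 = -74876/104895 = -0.71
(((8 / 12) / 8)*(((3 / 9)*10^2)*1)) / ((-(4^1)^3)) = -25 / 576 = -0.04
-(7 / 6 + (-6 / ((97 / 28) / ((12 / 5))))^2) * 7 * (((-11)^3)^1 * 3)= 242541178187 / 470450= 515551.45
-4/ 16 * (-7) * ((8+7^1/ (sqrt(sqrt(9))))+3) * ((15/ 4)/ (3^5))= 245 * sqrt(3)/ 3888+385/ 1296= 0.41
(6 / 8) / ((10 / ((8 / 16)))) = 3 / 80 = 0.04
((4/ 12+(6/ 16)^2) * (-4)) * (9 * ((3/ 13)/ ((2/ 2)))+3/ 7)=-4.75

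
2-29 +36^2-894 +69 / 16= 6069 / 16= 379.31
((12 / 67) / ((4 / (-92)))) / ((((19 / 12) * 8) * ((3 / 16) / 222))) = -490176 / 1273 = -385.06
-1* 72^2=-5184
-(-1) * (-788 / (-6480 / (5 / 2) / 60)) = 985 / 54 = 18.24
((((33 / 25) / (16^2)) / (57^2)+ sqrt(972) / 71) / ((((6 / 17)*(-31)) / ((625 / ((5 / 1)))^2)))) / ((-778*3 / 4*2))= 116875 / 60180005376+ 265625*sqrt(3) / 856189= 0.54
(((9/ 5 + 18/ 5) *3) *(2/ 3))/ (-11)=-54/ 55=-0.98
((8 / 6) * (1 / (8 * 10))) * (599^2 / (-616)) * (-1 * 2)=358801 / 18480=19.42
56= 56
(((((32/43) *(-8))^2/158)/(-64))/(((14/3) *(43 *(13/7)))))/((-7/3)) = 2304/571575823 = 0.00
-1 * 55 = -55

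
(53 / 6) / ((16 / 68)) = 901 / 24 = 37.54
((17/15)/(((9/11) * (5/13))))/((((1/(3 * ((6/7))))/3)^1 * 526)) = 2431/46025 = 0.05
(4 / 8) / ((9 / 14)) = 0.78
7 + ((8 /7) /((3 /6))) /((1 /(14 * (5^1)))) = 167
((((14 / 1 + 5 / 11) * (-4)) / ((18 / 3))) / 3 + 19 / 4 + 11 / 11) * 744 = 20770 / 11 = 1888.18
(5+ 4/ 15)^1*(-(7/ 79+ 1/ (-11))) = 2/ 165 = 0.01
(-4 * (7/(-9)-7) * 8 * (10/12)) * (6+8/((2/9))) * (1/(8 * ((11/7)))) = 68600/99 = 692.93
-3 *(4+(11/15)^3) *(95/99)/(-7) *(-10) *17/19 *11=-504254/2835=-177.87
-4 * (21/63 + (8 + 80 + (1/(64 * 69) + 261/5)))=-1034327/1840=-562.13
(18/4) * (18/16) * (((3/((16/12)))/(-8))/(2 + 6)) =-729/4096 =-0.18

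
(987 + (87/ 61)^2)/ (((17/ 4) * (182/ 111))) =141.93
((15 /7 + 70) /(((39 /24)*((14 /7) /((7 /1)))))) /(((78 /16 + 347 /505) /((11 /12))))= 22442200 /876369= 25.61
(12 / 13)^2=144 / 169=0.85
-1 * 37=-37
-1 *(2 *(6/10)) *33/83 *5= -198/83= -2.39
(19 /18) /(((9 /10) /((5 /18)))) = 475 /1458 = 0.33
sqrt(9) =3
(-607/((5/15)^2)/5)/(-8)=5463/40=136.58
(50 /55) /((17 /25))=250 /187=1.34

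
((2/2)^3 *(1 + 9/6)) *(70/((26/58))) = 5075/13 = 390.38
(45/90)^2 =1/4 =0.25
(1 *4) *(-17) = -68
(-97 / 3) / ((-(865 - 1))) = 97 / 2592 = 0.04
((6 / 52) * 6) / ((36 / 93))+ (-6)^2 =1965 / 52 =37.79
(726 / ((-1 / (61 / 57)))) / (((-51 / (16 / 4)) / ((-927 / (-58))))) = 9122916 / 9367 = 973.94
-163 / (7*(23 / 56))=-1304 / 23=-56.70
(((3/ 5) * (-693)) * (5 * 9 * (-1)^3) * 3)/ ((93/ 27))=505197/ 31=16296.68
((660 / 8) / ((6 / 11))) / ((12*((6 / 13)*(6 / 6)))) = 7865 / 288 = 27.31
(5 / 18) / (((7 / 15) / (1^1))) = 25 / 42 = 0.60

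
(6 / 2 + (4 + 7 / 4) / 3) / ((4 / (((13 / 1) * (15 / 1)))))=239.69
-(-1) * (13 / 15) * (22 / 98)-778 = -571687 / 735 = -777.81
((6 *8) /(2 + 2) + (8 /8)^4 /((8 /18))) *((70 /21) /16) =2.97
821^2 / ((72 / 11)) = 7414451 / 72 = 102978.49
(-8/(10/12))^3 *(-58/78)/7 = 1069056/11375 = 93.98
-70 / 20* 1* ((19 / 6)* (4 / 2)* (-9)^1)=399 / 2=199.50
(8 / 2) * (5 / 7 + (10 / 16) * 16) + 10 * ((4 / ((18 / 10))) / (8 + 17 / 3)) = 38300 / 861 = 44.48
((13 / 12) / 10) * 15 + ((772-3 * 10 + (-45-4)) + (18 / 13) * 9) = 73537 / 104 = 707.09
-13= -13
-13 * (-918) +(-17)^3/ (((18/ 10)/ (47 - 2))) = -110891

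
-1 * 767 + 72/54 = -2297/3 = -765.67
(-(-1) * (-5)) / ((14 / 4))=-1.43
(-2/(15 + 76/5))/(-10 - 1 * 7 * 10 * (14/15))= 15/17063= 0.00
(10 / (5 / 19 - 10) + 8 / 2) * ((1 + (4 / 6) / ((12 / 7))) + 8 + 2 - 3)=8305 / 333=24.94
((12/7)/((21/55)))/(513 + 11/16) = 3520/402731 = 0.01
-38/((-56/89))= 1691/28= 60.39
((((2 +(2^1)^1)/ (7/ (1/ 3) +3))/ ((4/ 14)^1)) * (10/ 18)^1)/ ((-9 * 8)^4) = 35/ 2902376448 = 0.00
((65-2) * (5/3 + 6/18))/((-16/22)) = -693/4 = -173.25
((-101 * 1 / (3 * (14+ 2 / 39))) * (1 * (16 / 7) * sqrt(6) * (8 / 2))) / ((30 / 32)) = -336128 * sqrt(6) / 14385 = -57.24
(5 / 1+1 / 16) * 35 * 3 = 8505 / 16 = 531.56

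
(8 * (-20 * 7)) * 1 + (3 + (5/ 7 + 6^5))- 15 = 46513/ 7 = 6644.71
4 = 4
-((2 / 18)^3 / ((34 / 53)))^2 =-2809 / 614345796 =-0.00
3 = 3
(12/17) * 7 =84/17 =4.94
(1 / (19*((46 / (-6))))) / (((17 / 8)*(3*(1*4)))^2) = -4 / 378879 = -0.00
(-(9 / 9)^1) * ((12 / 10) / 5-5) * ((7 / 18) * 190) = 15827 / 45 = 351.71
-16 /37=-0.43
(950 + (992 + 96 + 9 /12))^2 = 66504025 /16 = 4156501.56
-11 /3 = -3.67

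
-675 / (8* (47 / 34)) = -11475 / 188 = -61.04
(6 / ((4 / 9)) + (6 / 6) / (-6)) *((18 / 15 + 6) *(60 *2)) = 11520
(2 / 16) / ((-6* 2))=-1 / 96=-0.01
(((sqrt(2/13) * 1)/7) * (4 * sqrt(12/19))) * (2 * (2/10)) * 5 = 16 * sqrt(1482)/1729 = 0.36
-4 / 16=-1 / 4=-0.25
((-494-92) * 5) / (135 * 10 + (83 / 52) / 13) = -1980680 / 912683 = -2.17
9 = 9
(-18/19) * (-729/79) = 13122/1501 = 8.74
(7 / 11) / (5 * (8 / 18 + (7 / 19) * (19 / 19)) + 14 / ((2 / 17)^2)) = 2394 / 3820553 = 0.00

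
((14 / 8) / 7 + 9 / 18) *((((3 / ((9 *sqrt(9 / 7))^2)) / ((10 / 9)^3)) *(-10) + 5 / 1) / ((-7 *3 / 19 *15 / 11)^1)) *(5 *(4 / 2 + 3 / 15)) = -1101221 / 42000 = -26.22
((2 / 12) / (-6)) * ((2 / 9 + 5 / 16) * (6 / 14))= -11 / 1728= -0.01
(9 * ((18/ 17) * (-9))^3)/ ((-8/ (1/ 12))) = 81.13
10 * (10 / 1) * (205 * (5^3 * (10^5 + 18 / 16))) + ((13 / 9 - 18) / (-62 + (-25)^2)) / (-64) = 83099734861500149 / 324288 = 256252882812.50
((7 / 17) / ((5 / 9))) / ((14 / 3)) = 27 / 170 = 0.16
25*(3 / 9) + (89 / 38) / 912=288889 / 34656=8.34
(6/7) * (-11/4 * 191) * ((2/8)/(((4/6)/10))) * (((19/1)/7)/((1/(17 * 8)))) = -30538035/49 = -623225.20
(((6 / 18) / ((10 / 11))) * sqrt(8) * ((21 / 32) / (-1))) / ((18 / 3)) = -77 * sqrt(2) / 960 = -0.11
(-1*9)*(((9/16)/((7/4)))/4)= -81/112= -0.72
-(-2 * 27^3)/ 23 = 39366/ 23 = 1711.57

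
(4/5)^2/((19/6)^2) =0.06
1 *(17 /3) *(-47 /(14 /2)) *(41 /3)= -32759 /63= -519.98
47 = 47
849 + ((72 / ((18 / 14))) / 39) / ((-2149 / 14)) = 10164965 / 11973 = 848.99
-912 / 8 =-114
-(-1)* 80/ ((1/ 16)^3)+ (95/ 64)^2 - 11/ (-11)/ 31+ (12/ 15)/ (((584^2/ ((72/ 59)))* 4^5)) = 65409717882047863/ 199613255680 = 327682.24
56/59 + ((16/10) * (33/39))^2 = 693496/249275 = 2.78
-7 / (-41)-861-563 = -58377 / 41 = -1423.83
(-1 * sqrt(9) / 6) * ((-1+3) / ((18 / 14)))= -7 / 9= -0.78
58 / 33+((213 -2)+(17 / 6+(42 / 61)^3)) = 1078200819 / 4993582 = 215.92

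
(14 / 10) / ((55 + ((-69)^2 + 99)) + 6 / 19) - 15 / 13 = -7002596 / 6070415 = -1.15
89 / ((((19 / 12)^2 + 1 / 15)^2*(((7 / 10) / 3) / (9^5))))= 3400477.63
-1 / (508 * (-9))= 1 / 4572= 0.00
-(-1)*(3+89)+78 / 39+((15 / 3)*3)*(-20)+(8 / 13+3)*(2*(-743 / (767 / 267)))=-20701840 / 9971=-2076.20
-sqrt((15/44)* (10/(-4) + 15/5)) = -sqrt(330)/44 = -0.41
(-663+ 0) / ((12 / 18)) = -1989 / 2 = -994.50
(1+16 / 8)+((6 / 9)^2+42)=409 / 9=45.44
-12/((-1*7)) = 12/7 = 1.71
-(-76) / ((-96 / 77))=-1463 / 24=-60.96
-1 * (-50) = 50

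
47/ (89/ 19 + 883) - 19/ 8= -156655/ 67464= -2.32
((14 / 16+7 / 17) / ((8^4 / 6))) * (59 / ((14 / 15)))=66375 / 557056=0.12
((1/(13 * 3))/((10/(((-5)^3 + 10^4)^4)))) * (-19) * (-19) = 686571252001953125/78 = 8802195538486578.53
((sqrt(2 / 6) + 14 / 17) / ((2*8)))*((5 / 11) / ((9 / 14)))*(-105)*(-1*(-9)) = -25725 / 748 - 1225*sqrt(3) / 88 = -58.50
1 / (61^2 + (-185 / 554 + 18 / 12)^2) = 76729 / 285612938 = 0.00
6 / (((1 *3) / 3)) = 6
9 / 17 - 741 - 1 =-12605 / 17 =-741.47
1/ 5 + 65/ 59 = 384/ 295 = 1.30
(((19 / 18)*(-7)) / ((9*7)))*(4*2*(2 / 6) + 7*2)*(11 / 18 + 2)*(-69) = 513475 / 1458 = 352.18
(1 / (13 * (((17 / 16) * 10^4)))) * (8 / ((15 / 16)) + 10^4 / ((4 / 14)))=525128 / 2071875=0.25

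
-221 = -221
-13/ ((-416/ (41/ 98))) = 41/ 3136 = 0.01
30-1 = 29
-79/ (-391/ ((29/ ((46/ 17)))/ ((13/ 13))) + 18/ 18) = 2291/ 1029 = 2.23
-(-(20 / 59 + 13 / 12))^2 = -1014049 / 501264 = -2.02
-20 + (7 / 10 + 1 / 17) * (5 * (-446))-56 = -1768.18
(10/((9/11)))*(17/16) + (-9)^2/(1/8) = 47591/72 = 660.99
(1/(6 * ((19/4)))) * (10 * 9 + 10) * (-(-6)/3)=7.02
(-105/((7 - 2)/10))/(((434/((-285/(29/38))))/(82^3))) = 99632626.92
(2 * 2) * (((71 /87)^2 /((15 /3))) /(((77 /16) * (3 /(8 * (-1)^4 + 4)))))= 1290496 /2914065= 0.44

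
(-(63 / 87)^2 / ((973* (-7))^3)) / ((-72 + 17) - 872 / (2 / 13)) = -9 / 31035325348409417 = -0.00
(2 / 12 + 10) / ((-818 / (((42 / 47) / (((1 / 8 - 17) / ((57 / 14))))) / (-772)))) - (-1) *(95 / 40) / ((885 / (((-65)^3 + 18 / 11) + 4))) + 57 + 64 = -533933608438903 / 866813511960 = -615.97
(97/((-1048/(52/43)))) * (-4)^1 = 2522/5633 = 0.45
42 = 42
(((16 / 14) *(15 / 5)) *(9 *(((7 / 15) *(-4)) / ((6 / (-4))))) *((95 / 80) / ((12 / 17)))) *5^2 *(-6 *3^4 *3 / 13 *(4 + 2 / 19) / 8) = -185895 / 2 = -92947.50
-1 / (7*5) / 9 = -1 / 315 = -0.00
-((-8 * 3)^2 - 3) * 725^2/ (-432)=100394375/ 144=697183.16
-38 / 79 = -0.48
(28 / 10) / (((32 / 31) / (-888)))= -2408.70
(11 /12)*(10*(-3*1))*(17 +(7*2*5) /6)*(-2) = 1576.67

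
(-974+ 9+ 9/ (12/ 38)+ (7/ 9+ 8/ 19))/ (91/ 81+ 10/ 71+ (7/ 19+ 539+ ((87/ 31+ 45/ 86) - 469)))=-272463663051/ 21837392089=-12.48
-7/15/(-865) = 7/12975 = 0.00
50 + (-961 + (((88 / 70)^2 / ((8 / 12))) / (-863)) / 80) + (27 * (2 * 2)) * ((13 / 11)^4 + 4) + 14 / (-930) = -3862563160564219 / 14394632232750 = -268.33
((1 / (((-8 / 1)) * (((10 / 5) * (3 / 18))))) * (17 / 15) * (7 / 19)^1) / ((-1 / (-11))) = -1309 / 760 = -1.72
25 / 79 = 0.32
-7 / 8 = -0.88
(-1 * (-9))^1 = 9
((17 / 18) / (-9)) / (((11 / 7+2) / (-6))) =119 / 675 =0.18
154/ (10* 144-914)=77/ 263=0.29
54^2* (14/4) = 10206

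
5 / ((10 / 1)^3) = 1 / 200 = 0.00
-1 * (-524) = 524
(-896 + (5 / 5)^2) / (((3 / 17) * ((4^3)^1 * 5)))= -15.85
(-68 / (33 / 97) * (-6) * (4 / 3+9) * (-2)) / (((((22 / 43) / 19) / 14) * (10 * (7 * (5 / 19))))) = -6348161896 / 9075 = -699521.97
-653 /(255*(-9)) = 653 /2295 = 0.28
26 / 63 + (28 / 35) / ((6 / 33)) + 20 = 7816 / 315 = 24.81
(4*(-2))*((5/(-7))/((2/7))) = 20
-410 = -410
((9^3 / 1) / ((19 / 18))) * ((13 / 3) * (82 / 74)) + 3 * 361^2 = 277178331 / 703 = 394279.28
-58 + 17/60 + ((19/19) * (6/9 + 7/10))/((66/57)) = -6219/110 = -56.54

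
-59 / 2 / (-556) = 59 / 1112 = 0.05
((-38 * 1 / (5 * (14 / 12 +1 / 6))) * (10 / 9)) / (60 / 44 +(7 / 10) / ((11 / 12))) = -1045 / 351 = -2.98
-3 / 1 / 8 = -3 / 8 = -0.38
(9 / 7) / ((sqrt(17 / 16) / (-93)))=-3348 * sqrt(17) / 119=-116.00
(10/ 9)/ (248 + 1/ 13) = 26/ 5805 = 0.00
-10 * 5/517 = -50/517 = -0.10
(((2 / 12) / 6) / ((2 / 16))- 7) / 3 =-61 / 27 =-2.26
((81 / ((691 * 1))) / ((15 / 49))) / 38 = 1323 / 131290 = 0.01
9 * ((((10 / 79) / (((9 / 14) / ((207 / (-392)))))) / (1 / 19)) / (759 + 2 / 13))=-255645 / 10915114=-0.02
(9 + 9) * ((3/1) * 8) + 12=444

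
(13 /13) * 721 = 721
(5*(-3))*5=-75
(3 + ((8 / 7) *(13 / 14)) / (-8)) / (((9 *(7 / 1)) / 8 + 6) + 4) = 1124 / 7007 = 0.16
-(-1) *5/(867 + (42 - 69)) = 1/168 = 0.01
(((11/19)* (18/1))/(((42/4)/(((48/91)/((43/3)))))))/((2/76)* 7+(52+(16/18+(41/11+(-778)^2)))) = 3763584/62377307664581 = 0.00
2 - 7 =-5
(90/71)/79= 90/5609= 0.02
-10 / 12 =-5 / 6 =-0.83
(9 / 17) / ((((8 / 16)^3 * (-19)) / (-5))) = 360 / 323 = 1.11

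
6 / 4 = 1.50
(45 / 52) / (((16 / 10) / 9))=4.87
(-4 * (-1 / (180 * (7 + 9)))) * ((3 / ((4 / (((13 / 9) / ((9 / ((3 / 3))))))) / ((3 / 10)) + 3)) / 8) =13 / 2148480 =0.00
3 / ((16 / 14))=21 / 8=2.62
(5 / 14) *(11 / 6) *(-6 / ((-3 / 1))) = 55 / 42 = 1.31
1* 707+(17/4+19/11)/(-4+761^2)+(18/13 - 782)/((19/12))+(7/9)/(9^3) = 2945368264743299/13764635856972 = 213.98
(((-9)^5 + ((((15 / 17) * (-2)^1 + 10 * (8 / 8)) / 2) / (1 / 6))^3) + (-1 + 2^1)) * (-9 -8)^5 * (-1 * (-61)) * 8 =30465002658368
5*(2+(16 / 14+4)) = 250 / 7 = 35.71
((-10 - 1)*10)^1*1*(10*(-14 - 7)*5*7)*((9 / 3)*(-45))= -109147500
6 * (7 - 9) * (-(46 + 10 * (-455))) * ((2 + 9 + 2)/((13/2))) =-108096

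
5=5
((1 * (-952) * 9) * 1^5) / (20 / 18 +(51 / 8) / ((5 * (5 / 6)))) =-7711200 / 2377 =-3244.09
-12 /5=-2.40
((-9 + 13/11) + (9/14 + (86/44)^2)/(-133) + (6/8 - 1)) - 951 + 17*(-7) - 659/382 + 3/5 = -232210133489/215163410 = -1079.23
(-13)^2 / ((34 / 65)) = 10985 / 34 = 323.09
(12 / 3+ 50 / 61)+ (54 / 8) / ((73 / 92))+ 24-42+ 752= 3327845 / 4453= 747.33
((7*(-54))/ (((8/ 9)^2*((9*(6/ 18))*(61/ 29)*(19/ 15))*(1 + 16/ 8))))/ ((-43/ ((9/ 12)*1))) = 2219805/ 6379136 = 0.35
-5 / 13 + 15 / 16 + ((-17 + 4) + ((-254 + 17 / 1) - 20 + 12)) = -53549 / 208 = -257.45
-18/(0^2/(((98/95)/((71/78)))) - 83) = 18/83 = 0.22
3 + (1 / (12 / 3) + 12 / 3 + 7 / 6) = 101 / 12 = 8.42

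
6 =6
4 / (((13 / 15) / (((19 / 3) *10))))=292.31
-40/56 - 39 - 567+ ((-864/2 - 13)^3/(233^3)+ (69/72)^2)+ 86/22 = -341580919378571/561023394624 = -608.85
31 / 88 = 0.35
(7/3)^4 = 2401/81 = 29.64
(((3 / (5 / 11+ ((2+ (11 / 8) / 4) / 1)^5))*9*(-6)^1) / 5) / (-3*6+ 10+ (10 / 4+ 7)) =-39862665216 / 131356438925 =-0.30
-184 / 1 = -184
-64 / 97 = -0.66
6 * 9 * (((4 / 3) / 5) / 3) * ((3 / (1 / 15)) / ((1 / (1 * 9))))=1944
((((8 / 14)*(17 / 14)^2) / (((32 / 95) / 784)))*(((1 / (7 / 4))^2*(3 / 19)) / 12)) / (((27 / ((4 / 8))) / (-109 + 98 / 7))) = -137275 / 9261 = -14.82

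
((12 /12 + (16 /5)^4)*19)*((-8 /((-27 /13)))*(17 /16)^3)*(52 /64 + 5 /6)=6342681000409 /414720000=15293.89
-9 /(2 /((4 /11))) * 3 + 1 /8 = -421 /88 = -4.78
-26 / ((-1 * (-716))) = -13 / 358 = -0.04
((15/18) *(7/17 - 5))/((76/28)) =-455/323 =-1.41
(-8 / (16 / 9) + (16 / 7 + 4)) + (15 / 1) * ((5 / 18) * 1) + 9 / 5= 814 / 105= 7.75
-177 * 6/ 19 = -1062/ 19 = -55.89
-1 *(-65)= 65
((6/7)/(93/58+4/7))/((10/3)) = 0.12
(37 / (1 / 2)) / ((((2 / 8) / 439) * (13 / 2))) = 259888 / 13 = 19991.38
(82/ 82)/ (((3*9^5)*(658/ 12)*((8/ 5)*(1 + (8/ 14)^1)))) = 5/ 122113332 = 0.00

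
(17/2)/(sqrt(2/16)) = 17 *sqrt(2) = 24.04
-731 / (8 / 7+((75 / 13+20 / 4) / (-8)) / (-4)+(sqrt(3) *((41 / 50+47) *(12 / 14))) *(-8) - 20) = -4484513215000 / 106735160744663+79398614131200 *sqrt(3) / 106735160744663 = 1.25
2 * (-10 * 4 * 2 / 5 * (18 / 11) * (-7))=366.55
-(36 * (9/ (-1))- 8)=332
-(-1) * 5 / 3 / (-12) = -0.14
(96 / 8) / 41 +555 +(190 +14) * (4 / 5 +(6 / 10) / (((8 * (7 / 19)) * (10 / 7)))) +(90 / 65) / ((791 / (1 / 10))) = 31517474361 / 42160300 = 747.56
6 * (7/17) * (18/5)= 756/85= 8.89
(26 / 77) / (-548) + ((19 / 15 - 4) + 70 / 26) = -171319 / 4114110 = -0.04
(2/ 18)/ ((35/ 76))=76/ 315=0.24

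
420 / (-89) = -420 / 89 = -4.72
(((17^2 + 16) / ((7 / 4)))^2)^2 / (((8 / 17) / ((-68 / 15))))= -64023168784000 / 7203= -8888403274.19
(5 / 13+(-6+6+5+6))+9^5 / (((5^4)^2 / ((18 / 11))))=649754966 / 55859375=11.63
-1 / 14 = -0.07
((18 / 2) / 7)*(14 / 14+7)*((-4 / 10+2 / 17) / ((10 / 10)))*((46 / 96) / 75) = -0.02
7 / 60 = 0.12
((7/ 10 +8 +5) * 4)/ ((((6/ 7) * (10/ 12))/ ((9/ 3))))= 230.16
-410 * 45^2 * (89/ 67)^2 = -6576410250/ 4489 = -1465005.62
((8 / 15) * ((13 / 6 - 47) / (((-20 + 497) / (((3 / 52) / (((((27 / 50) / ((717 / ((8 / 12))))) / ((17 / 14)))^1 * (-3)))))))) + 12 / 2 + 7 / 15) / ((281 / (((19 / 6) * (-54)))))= -1959133643 / 365921010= -5.35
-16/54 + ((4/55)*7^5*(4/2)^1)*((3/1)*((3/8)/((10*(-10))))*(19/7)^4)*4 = -5971.37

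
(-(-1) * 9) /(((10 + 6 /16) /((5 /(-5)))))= -72 /83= -0.87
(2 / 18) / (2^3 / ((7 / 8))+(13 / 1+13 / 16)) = 112 / 23139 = 0.00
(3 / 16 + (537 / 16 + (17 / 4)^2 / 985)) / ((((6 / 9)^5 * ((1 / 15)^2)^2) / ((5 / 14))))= 935274650625 / 201728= 4636315.49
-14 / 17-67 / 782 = -711 / 782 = -0.91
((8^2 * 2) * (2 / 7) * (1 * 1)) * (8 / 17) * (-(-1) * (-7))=-2048 / 17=-120.47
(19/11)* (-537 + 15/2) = -20121/22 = -914.59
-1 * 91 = -91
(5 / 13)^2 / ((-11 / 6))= -150 / 1859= -0.08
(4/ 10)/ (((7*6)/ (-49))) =-7/ 15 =-0.47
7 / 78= 0.09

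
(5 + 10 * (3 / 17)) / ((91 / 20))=2300 / 1547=1.49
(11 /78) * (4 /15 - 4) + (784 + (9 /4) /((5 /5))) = 1838593 /2340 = 785.72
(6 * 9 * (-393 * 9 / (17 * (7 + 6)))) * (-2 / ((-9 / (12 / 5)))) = -509328 / 1105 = -460.93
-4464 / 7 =-637.71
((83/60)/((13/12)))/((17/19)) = 1577/1105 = 1.43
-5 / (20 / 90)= -45 / 2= -22.50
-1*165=-165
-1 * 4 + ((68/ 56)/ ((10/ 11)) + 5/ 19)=-6387/ 2660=-2.40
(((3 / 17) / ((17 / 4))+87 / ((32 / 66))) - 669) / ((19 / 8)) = -2263545 / 10982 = -206.11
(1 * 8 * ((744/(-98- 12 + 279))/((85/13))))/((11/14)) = 83328/12155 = 6.86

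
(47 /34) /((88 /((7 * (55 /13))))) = 0.47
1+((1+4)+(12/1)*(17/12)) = 23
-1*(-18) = 18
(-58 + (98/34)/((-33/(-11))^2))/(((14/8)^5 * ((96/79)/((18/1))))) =-44619200/857157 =-52.05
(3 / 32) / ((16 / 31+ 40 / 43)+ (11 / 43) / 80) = 6665 / 103054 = 0.06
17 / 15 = 1.13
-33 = -33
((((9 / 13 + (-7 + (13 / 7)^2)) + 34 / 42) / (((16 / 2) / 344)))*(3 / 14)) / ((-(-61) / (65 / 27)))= -420970 / 564921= -0.75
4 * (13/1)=52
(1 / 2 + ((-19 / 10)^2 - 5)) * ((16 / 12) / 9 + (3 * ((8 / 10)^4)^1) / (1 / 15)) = -1395253 / 84375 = -16.54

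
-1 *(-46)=46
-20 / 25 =-4 / 5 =-0.80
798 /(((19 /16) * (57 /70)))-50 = 775.26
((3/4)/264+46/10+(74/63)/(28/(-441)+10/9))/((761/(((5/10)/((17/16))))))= 30223/8538420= 0.00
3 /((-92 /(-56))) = 1.83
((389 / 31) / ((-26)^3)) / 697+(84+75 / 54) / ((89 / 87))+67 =15257233869053 / 101397156744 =150.47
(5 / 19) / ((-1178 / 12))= -30 / 11191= -0.00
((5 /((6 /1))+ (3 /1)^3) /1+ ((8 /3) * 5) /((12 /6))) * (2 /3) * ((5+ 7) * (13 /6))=598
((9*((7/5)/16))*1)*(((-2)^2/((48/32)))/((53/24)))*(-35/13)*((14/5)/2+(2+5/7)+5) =-80388/3445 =-23.33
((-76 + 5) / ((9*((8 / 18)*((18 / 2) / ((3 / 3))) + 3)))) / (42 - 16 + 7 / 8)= -568 / 13545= -0.04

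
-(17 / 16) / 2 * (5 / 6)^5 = -53125 / 248832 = -0.21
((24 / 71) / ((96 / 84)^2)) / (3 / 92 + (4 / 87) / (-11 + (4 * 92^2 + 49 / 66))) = 219023719131 / 27597749558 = 7.94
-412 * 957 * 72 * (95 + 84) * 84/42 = -10163064384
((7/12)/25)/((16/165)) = 77/320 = 0.24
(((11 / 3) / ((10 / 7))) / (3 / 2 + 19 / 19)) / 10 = 77 / 750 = 0.10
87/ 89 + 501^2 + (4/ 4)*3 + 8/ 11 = 245734585/ 979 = 251005.70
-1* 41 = -41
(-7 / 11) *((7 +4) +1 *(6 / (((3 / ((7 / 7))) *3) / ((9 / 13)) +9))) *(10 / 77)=-1240 / 1331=-0.93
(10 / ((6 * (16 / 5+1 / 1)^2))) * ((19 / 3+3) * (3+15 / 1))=15.87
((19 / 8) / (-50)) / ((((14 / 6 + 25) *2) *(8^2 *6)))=-0.00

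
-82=-82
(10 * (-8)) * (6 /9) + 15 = -115 /3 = -38.33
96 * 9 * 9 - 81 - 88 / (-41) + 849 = 350392 / 41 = 8546.15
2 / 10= 1 / 5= 0.20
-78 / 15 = -26 / 5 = -5.20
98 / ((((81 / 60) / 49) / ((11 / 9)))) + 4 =1057412 / 243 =4351.49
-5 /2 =-2.50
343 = 343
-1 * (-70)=70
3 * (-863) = -2589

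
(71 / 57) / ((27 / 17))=1207 / 1539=0.78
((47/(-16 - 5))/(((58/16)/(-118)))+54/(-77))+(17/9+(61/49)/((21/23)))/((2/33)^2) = 957.60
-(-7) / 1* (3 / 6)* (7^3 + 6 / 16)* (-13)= -249977 / 16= -15623.56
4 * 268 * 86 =92192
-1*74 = -74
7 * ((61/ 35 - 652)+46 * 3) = -17929/ 5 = -3585.80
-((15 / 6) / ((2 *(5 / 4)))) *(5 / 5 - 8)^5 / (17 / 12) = 201684 / 17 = 11863.76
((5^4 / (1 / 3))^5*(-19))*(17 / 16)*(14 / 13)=-52397060394287109375 / 104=-503817888406606820.91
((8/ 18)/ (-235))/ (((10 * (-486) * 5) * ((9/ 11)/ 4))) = 0.00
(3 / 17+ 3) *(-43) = -2322 / 17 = -136.59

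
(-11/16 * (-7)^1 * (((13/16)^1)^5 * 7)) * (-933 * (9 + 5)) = -1307028960237/8388608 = -155809.99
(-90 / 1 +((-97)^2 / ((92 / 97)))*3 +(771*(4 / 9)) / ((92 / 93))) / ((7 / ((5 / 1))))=21441.05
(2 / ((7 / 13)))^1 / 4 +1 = 1.93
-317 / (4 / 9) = -2853 / 4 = -713.25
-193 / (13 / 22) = -4246 / 13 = -326.62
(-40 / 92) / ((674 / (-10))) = 50 / 7751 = 0.01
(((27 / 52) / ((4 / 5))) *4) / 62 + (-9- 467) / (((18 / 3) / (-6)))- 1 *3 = 1525087 / 3224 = 473.04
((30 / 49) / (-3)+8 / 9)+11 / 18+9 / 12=2.05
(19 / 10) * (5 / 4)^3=475 / 128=3.71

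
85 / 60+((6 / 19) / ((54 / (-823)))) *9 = -9553 / 228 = -41.90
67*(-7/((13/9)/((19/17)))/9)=-8911/221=-40.32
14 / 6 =7 / 3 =2.33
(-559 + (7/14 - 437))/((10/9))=-17919/20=-895.95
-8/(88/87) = -87/11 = -7.91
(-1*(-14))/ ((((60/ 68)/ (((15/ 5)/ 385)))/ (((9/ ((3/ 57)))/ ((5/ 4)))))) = 23256/ 1375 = 16.91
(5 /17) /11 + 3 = 566 /187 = 3.03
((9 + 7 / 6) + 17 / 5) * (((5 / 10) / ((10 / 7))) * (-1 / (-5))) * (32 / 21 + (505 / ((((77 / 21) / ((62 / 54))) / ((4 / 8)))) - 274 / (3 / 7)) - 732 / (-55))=-139854931 / 270000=-517.98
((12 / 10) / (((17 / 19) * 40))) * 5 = 57 / 340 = 0.17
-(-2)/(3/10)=20/3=6.67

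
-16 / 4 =-4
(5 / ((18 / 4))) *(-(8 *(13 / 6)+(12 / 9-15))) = -4.07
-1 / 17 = -0.06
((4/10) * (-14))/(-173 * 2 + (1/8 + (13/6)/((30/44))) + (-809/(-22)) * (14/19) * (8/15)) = 421344/24697243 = 0.02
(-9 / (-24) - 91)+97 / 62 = -22087 / 248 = -89.06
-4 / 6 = -2 / 3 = -0.67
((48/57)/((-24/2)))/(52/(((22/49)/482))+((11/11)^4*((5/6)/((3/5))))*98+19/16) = -2112/1684222187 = -0.00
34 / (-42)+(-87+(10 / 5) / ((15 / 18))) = -8968 / 105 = -85.41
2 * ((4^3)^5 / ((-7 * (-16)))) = 134217728 / 7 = 19173961.14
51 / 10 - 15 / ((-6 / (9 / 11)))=393 / 55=7.15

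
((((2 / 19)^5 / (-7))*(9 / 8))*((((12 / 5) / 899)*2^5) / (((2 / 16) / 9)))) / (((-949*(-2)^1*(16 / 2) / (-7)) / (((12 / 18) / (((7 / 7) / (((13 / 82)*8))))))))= 165888 / 33312284559965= 0.00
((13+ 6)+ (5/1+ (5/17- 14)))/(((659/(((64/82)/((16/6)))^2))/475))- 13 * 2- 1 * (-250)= 4230392432/18832243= 224.64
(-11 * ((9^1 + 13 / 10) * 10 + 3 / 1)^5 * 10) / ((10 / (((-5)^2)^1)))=-3680120338400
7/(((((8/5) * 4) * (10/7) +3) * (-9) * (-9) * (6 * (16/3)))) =49/220320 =0.00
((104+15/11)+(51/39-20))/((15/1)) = 12394/2145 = 5.78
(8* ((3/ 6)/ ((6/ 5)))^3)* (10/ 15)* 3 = 125/ 108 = 1.16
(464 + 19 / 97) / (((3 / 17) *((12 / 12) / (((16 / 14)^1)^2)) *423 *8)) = 680408 / 670173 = 1.02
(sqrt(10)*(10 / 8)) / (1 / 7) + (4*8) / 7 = 32 / 7 + 35*sqrt(10) / 4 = 32.24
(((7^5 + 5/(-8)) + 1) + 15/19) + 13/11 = 28105227/1672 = 16809.35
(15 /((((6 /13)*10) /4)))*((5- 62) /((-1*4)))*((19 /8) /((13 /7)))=7581 /32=236.91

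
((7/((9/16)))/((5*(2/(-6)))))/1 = -7.47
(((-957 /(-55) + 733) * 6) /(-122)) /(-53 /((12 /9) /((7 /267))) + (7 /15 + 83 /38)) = -22.94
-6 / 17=-0.35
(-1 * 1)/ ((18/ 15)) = -5/ 6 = -0.83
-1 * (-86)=86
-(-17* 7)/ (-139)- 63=-8876/ 139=-63.86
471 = 471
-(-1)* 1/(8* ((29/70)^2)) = 1225/1682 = 0.73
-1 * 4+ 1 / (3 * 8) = -95 / 24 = -3.96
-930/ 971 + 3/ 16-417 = -417.77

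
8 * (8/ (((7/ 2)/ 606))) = 77568/ 7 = 11081.14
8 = 8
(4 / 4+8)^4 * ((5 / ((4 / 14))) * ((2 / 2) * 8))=918540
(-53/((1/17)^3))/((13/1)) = -260389/13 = -20029.92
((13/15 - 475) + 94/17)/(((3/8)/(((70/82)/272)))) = -418229/106641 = -3.92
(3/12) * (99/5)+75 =1599/20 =79.95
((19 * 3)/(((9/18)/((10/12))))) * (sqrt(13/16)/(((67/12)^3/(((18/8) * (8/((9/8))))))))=656640 * sqrt(13)/300763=7.87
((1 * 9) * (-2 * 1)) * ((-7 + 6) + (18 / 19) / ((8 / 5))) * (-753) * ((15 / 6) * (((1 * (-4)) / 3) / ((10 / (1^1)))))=70029 / 38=1842.87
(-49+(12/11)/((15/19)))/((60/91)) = -79443/1100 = -72.22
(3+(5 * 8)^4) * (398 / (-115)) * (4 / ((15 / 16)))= -65208396416 / 1725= -37801968.94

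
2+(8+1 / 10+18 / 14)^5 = 72836.42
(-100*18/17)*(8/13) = -14400/221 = -65.16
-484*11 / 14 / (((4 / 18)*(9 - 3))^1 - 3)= 228.17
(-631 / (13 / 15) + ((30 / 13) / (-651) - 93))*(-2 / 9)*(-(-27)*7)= 13897608 / 403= 34485.38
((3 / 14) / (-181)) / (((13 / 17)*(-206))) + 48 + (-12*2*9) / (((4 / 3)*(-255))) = 28053543303 / 576814420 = 48.64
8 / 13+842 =10954 / 13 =842.62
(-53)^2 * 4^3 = 179776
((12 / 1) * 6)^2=5184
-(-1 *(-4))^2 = -16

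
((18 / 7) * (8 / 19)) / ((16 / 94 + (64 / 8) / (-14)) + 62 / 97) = 328248 / 72143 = 4.55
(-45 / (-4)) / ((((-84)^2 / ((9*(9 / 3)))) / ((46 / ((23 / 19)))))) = 2565 / 1568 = 1.64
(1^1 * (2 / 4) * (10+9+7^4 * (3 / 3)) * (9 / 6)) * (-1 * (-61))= 110715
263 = 263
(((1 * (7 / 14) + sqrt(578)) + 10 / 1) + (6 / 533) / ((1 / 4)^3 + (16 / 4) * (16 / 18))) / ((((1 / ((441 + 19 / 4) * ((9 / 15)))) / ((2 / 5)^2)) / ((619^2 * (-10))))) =-69683958426 * sqrt(2) / 25 - 47202505411906557 / 27409525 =-5664040482.19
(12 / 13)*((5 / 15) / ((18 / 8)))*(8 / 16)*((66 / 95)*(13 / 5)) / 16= 11 / 1425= 0.01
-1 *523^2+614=-272915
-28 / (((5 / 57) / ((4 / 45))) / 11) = -23408 / 75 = -312.11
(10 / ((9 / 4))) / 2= 20 / 9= 2.22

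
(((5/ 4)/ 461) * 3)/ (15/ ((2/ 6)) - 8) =15/ 68228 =0.00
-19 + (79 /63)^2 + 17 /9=-61673 /3969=-15.54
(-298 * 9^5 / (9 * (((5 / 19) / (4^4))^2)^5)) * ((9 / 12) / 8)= -1358605101082108492791446571093424877862912 / 9765625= -139121162350807909661844100000000000.00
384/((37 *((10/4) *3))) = 256/185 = 1.38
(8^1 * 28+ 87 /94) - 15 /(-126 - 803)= 19643257 /87326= 224.94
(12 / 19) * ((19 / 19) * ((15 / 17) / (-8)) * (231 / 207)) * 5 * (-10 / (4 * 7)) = 4125 / 29716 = 0.14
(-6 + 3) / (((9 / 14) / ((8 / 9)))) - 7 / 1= -301 / 27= -11.15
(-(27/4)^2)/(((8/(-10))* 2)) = 3645/128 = 28.48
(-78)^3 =-474552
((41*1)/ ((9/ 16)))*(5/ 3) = 3280/ 27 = 121.48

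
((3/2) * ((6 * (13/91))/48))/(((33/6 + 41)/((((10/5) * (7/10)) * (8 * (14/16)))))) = 7/1240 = 0.01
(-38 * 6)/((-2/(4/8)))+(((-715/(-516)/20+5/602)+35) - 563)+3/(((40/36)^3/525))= 48924727/72240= 677.25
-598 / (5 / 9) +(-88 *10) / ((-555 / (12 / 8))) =-198694 / 185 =-1074.02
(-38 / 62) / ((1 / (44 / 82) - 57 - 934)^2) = -9196 / 14679774751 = -0.00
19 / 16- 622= -9933 / 16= -620.81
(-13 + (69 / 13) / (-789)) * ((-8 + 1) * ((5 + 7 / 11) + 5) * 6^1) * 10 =58104.60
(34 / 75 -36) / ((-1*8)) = 1333 / 300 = 4.44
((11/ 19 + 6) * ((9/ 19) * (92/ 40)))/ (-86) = -5175/ 62092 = -0.08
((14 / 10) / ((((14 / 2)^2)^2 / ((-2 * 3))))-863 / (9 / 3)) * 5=-1480063 / 1029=-1438.35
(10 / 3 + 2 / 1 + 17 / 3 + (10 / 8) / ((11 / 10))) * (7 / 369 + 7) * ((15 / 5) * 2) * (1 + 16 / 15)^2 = 2183.00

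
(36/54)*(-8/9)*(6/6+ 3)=-64/27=-2.37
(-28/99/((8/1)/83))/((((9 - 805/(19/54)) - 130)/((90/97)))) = 55195/48835523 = 0.00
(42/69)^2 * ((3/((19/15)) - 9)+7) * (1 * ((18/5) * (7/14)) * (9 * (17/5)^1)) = 1889244/251275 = 7.52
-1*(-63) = 63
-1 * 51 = -51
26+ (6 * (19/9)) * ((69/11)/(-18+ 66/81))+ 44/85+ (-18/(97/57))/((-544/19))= 936909307/42082480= 22.26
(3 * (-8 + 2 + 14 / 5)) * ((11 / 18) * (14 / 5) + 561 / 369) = -95392 / 3075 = -31.02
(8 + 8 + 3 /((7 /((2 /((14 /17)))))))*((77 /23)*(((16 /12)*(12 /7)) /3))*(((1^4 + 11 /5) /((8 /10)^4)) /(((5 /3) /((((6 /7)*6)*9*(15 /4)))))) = 278994375 /7889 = 35364.99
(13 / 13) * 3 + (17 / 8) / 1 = 41 / 8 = 5.12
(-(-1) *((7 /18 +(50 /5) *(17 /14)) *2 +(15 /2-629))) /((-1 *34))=75151 /4284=17.54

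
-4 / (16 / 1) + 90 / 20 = 17 / 4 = 4.25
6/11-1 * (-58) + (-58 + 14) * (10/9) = 956/99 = 9.66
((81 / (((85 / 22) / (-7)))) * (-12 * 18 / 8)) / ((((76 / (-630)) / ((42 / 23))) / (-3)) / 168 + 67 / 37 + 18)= 8309245844592 / 41544750433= 200.01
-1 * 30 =-30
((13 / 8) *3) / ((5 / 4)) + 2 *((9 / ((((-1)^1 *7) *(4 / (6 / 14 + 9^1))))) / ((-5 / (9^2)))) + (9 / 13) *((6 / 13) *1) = 1696137 / 16562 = 102.41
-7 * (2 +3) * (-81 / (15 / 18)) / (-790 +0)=-1701 / 395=-4.31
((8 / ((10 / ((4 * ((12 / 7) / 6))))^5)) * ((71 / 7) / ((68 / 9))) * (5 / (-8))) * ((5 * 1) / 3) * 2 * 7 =-109056 / 35714875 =-0.00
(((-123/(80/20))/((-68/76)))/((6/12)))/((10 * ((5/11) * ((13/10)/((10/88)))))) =2337/1768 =1.32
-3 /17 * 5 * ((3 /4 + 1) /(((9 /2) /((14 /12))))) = -245 /612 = -0.40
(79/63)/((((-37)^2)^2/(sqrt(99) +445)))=79 * sqrt(11)/39357381 +35155/118072143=0.00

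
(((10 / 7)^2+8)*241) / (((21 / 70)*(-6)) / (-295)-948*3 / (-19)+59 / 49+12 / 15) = 1661490150 / 104155267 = 15.95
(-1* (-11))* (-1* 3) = -33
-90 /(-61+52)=10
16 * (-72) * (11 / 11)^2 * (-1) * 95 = 109440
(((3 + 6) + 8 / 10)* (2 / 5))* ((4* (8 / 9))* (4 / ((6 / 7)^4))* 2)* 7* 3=26353376 / 6075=4338.00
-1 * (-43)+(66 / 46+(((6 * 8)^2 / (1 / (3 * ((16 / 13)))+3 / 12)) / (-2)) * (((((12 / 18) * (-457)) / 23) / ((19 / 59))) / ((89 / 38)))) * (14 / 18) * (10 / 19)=9302426267 / 583395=15945.33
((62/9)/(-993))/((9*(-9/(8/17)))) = 496/12306249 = 0.00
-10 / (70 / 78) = -78 / 7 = -11.14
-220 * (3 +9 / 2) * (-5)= 8250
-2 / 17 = -0.12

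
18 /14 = 9 /7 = 1.29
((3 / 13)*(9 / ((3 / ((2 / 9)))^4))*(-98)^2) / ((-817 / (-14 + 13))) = 153664 / 209053143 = 0.00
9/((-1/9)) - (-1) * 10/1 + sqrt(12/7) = -71 + 2 * sqrt(21)/7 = -69.69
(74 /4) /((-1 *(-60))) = 37 /120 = 0.31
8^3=512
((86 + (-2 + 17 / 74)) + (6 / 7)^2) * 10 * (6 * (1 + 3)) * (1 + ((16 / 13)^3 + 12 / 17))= 4929727313400 / 67713737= 72802.47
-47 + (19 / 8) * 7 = -243 / 8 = -30.38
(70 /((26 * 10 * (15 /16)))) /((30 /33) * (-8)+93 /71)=-43736 /908115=-0.05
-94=-94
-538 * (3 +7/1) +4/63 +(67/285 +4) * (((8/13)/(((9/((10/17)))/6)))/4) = -83713216/15561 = -5379.68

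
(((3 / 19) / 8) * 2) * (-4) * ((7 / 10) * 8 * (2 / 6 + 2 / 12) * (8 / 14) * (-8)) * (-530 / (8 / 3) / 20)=-1908 / 95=-20.08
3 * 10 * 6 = 180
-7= -7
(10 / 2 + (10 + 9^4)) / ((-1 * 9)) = -2192 / 3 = -730.67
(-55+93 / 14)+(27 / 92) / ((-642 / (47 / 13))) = -86640005 / 1791608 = -48.36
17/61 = 0.28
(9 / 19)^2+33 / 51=5348 / 6137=0.87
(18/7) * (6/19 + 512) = 175212/133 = 1317.38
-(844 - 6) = -838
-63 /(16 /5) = -315 /16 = -19.69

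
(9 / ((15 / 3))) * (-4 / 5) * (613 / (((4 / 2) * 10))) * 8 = -44136 / 125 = -353.09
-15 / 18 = -5 / 6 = -0.83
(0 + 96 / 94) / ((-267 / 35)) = -560 / 4183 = -0.13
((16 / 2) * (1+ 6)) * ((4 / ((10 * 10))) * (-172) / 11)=-9632 / 275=-35.03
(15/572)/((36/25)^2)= 3125/247104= 0.01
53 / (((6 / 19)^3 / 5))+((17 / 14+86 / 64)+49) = 51205603 / 6048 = 8466.53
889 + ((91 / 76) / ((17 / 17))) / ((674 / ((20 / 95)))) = 216306237 / 243314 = 889.00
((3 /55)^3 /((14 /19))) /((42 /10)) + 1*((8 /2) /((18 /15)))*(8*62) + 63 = 16790632063 /9782850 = 1716.33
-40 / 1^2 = -40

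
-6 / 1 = -6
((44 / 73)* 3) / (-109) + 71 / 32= 560723 / 254624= 2.20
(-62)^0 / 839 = 1 / 839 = 0.00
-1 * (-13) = 13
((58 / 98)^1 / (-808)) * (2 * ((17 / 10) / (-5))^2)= -8381 / 49490000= -0.00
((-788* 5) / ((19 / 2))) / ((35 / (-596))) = 939296 / 133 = 7062.38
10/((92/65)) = 325/46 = 7.07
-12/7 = -1.71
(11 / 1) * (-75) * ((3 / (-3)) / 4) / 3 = 275 / 4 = 68.75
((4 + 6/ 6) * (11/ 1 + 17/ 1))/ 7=20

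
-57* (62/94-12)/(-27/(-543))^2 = 261442.59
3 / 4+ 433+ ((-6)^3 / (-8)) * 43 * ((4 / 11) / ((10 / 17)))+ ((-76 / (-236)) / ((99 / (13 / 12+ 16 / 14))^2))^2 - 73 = 67446213117921284239 / 62539426562215680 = 1078.46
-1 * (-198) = 198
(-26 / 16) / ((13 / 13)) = -13 / 8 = -1.62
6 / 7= 0.86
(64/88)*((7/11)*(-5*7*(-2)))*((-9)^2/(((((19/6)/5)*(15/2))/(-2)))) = -2540160/2299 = -1104.90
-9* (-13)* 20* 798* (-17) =-31744440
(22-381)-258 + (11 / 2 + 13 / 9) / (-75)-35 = -35213 / 54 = -652.09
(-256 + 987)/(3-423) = -731/420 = -1.74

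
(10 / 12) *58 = 145 / 3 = 48.33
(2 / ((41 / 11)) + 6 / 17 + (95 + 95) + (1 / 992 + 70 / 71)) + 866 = 1057.88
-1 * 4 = -4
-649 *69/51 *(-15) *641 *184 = 26408251320/17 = 1553426548.24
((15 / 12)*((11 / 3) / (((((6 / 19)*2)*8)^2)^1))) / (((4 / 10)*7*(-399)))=-5225 / 32514048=-0.00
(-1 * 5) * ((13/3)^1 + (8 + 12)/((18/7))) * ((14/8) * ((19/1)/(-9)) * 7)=507395/324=1566.03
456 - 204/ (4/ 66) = -2910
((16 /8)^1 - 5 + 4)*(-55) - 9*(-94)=791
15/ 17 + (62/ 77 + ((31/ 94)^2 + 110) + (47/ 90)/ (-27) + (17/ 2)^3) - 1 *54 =18884589073477/ 28106167320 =671.90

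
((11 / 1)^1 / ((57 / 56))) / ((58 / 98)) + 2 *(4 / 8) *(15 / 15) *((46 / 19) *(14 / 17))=569156 / 28101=20.25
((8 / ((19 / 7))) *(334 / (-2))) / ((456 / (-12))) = 4676 / 361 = 12.95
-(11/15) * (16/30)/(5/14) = -1232/1125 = -1.10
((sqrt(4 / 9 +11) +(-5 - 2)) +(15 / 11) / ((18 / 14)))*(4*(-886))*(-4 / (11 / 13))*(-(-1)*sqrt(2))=-36120448*sqrt(2) / 363 +184288*sqrt(206) / 33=-60569.40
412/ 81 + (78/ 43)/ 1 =24034/ 3483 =6.90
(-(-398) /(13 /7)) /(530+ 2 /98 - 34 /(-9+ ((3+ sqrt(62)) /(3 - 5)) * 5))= 64776848598 /158713756721 - 454864648 * sqrt(62) /793568783605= 0.40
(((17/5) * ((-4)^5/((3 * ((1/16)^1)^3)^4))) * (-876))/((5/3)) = 1430775587217097097216/225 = 6359002609853764876.52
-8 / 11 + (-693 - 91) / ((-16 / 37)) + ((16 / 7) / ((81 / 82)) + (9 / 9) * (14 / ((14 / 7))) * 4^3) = 14111753 / 6237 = 2262.59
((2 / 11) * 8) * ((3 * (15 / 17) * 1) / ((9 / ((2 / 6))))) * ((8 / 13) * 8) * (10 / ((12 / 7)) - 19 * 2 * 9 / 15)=-260608 / 21879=-11.91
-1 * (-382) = 382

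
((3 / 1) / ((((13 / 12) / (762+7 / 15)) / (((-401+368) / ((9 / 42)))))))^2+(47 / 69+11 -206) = 30823167470123744 / 291525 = 105730786279.47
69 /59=1.17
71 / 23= 3.09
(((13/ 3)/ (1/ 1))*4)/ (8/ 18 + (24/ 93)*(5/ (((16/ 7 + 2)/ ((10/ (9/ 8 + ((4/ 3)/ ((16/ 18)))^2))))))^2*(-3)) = -293787/ 149267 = -1.97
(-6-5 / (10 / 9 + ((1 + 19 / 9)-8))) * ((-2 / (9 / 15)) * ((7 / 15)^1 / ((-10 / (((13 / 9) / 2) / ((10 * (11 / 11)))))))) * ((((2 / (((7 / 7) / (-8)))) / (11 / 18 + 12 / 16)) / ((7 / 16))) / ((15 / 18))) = 176384 / 104125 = 1.69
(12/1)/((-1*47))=-12/47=-0.26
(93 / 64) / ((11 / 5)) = 465 / 704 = 0.66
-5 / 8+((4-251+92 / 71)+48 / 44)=-1532249 / 6248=-245.24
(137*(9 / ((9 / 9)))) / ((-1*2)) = -1233 / 2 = -616.50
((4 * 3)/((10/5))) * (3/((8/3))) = 27/4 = 6.75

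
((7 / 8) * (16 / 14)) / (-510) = -1 / 510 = -0.00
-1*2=-2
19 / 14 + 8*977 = 109443 / 14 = 7817.36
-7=-7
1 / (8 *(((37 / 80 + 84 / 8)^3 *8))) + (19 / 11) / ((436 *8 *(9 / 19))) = 246266430013 / 232921968038496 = 0.00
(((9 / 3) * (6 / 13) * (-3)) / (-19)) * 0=0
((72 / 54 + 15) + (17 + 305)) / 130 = 203 / 78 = 2.60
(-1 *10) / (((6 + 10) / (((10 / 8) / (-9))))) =25 / 288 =0.09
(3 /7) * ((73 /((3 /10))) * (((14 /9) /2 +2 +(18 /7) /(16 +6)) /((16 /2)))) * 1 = 366095 /9702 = 37.73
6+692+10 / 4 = 1401 / 2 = 700.50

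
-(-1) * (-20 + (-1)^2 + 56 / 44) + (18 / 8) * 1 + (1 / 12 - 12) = -904 / 33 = -27.39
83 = 83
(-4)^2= 16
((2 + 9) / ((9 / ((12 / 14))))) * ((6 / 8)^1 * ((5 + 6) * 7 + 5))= 451 / 7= 64.43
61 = 61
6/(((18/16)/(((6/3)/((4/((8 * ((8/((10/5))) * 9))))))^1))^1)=768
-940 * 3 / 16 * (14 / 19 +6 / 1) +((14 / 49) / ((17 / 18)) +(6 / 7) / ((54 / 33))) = -8048315 / 6783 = -1186.54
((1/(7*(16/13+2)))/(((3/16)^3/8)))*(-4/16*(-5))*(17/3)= 4526080/11907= 380.12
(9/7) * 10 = 90/7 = 12.86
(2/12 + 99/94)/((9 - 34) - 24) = -172/6909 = -0.02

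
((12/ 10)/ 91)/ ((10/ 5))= 3/ 455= 0.01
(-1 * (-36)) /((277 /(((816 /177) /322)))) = 4896 /2631223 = 0.00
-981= -981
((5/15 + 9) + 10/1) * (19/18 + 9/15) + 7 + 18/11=60356/1485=40.64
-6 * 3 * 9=-162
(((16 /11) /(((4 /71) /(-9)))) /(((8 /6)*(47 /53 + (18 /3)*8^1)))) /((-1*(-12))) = -0.30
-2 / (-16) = 1 / 8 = 0.12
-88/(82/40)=-1760/41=-42.93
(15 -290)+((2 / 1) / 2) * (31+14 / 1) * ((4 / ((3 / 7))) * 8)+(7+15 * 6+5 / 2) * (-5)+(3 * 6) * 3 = 5283 / 2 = 2641.50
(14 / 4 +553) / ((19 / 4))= 117.16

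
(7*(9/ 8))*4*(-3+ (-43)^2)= 58149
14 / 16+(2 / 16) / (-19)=33 / 38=0.87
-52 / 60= -13 / 15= -0.87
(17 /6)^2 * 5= 1445 /36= 40.14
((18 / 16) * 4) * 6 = 27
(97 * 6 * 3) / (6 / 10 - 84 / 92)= -5577.50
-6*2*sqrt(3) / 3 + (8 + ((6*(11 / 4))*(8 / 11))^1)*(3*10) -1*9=591 -4*sqrt(3)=584.07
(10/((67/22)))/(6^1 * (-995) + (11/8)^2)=-14080/25591253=-0.00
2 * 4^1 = 8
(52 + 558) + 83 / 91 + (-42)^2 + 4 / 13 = 216145 / 91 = 2375.22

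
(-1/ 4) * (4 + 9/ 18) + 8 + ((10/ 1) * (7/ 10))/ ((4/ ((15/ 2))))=20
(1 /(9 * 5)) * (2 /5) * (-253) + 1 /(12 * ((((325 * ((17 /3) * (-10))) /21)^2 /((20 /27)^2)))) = -1853515901 /824191875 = -2.25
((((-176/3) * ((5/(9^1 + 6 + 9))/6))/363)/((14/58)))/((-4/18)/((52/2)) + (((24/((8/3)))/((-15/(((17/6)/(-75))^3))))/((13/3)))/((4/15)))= 942500000/345365097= 2.73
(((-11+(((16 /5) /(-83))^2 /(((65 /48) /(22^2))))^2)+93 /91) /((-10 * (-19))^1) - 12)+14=162422359535418324 /83337553212265625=1.95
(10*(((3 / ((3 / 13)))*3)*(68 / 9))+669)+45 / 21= 3617.81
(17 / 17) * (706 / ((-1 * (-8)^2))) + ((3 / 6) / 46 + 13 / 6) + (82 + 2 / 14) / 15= -17401 / 5152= -3.38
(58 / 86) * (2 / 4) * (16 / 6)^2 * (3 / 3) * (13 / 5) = 12064 / 1935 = 6.23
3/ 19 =0.16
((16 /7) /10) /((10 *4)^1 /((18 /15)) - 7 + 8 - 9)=6 /665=0.01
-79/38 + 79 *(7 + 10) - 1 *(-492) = 69651/38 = 1832.92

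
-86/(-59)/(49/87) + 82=244544/2891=84.59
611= 611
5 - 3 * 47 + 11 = -125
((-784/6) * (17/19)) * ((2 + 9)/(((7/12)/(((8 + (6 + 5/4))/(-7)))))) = 4802.95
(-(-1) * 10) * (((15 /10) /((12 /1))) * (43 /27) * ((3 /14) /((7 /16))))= 430 /441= 0.98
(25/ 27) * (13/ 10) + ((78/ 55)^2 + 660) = 108336161/ 163350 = 663.21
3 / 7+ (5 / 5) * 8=59 / 7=8.43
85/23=3.70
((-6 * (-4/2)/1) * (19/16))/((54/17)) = 323/72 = 4.49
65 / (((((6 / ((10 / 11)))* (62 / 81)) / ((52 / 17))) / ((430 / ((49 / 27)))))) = 2648821500 / 284053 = 9325.10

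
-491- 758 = -1249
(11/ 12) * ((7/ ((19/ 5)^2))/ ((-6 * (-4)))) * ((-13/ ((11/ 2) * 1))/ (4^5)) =-2275/ 53231616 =-0.00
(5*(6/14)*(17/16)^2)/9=1445/5376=0.27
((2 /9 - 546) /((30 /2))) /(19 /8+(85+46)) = -39296 /144045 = -0.27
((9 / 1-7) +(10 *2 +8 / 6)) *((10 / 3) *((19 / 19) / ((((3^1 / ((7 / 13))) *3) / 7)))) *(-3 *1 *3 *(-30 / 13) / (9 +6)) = 68600 / 1521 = 45.10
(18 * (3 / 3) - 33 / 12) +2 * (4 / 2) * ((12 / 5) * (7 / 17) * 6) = 13249 / 340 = 38.97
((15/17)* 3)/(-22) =-45/374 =-0.12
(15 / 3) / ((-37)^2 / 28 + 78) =140 / 3553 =0.04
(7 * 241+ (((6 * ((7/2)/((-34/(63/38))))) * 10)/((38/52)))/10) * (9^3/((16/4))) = 15082309431/49096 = 307200.37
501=501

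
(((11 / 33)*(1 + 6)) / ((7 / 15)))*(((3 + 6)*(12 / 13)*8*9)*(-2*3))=-17944.62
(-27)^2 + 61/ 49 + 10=36272/ 49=740.24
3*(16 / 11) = 48 / 11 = 4.36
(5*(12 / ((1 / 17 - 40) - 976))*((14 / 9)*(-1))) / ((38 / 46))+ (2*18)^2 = 1275952792 / 984447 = 1296.11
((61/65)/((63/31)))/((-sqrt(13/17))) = -1891*sqrt(221)/53235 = -0.53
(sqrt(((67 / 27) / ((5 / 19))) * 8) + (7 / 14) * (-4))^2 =10724 / 135 -8 * sqrt(38190) / 45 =44.70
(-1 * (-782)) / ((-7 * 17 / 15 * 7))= -690 / 49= -14.08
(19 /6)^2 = 361 /36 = 10.03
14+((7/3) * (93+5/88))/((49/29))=263353/1848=142.51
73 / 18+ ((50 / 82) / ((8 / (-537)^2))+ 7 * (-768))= 49025045 / 2952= 16607.40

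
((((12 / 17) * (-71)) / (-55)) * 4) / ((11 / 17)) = 5.63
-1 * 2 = -2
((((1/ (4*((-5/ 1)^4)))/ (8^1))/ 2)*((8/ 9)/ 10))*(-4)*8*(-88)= 176/ 28125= 0.01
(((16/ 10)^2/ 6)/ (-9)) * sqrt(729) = -32/ 25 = -1.28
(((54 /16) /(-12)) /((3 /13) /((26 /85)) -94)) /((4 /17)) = 25857 /2017088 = 0.01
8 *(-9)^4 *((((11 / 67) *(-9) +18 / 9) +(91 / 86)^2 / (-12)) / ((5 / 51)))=284585874741 / 1238830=229721.49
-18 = -18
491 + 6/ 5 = 2461/ 5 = 492.20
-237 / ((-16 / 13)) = 3081 / 16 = 192.56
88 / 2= 44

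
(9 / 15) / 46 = 3 / 230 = 0.01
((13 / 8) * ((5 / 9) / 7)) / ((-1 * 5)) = -13 / 504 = -0.03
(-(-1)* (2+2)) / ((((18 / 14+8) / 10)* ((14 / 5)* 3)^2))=50 / 819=0.06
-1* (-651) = 651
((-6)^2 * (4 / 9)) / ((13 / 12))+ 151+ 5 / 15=6478 / 39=166.10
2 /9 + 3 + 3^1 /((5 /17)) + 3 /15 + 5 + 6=1108 /45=24.62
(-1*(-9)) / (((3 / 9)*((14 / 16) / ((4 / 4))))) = 216 / 7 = 30.86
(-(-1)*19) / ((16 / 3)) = 57 / 16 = 3.56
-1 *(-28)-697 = -669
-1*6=-6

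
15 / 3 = 5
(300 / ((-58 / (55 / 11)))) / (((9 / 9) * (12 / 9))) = -1125 / 58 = -19.40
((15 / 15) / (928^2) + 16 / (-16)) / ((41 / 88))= -9473013 / 4413568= -2.15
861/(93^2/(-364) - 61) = -313404/30853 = -10.16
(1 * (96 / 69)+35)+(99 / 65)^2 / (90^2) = 353635283 / 9717500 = 36.39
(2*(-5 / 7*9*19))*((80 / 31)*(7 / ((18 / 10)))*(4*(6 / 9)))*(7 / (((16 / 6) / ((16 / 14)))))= -608000 / 31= -19612.90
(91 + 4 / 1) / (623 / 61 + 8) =5795 / 1111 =5.22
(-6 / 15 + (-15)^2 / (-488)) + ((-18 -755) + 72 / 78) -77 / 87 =-2135473031 / 2759640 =-773.82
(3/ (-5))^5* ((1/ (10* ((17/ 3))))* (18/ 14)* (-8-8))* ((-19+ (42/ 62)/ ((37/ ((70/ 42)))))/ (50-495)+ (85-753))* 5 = -94.28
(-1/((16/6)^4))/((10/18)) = -729/20480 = -0.04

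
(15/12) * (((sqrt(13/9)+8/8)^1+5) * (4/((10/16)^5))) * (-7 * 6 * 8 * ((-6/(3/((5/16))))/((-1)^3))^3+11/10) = -79558656/3125 - 13259776 * sqrt(13)/9375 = -30558.38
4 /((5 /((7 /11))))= 28 /55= 0.51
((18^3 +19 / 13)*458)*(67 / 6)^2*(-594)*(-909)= 2338474303232595 / 13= 179882638710199.62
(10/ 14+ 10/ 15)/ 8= 29/ 168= 0.17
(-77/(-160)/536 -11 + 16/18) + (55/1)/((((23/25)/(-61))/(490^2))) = -15543613187479741/17752320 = -875582075.33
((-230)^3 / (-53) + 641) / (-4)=-57551.76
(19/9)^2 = 361/81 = 4.46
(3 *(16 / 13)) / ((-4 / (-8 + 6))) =24 / 13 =1.85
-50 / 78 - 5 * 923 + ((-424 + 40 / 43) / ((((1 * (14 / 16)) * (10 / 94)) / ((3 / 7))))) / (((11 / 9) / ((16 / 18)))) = -6032.26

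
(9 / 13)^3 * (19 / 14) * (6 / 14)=41553 / 215306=0.19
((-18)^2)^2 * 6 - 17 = 629839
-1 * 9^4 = -6561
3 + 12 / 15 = 19 / 5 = 3.80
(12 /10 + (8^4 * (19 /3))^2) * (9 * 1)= 6056574986.80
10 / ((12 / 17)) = 14.17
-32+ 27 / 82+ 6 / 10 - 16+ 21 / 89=-46.83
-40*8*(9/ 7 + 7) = -18560/ 7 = -2651.43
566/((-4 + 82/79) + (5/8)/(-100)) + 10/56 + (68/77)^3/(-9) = -117518355269207/616631818572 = -190.58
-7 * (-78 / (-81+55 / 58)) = -31668 / 4643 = -6.82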